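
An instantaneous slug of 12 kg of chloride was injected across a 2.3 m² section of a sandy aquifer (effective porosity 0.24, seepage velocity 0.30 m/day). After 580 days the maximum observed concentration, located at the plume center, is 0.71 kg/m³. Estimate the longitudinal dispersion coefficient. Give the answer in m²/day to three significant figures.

At the plume center C_max = M/(n_e·A·√(4πDt)), so D = M²/(4πt·(n_e·A·C_max)²).
n_e·A·C_max = 0.24 × 2.3 × 0.71 = 0.3919 kg/m.
D = 12²/(4π × 580 × 0.3919²) = 0.129 m²/day.

0.129 m²/day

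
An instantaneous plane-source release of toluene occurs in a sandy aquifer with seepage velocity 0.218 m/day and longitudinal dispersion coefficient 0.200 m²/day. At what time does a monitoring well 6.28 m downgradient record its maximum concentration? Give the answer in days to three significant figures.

24.9 days

For the 1D instantaneous-source solution, setting ∂C/∂t = 0 at fixed x gives v²t² + 2Dt − x² = 0, so t = (√(D² + v²x²) − D)/v².
√(D² + v²x²) = √(0.200² + 0.218² × 6.28²) = 1.384; v² = 0.047524.
t = (1.384 − 0.200)/0.047524 = 24.9 days (vs. the pure-advection estimate x/v = 28.8 d).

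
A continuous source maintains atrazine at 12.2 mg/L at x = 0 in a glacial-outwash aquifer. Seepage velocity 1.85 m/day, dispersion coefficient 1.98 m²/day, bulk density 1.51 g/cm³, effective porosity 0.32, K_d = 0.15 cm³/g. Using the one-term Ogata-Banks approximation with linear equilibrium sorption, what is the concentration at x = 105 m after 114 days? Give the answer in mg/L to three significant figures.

10.6 mg/L

Retardation factor R = 1 + ρ_b·K_d/n = 1 + 1.51 × 0.15/0.32 = 1.708.
Sorption retards both mechanisms: v_R = v/R = 1.083 m/day, D_R = D/R = 1.159 m²/day.
v_R·t = 1.083 × 114 = 123.462 m; 2√(D_R t) = 22.99 m; argument = (105 − 123.462)/22.99 = -0.8030.
C = C₀ × ½·erfc(-0.8030) = 12.2 × 0.8719 = 10.6 mg/L.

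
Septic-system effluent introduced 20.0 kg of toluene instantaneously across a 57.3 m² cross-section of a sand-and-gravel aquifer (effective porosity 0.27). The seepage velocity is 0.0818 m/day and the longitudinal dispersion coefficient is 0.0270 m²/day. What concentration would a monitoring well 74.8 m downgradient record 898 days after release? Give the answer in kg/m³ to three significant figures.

For an instantaneous plane source, C(x,t) = M/(n_e·A·√(4πDt)) · exp(−(x−vt)²/(4Dt)), with n_e·A the pore (flow) area.
Plume center vt = 0.0818 × 898 = 73.4564 m, so the well at 74.8 m is 1.3436 m downgradient of the peak.
√(4πDt) = 17.46 m, giving peak height M/(n_e·A·√(4πDt)) = 20.0/(0.27 × 57.3 × 17.46) = 0.07404 kg/m³.
(x−vt)²/(4Dt) = (1.3436)²/(4 × 0.0270 × 898) = 0.01861; exp(−0.01861) = 0.9816.
C = 0.07404 × 0.9816 = 0.0727 kg/m³.

0.0727 kg/m³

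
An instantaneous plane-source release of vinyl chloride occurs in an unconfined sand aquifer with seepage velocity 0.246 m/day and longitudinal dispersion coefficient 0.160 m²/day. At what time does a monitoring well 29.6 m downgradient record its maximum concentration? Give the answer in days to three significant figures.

For the 1D instantaneous-source solution, setting ∂C/∂t = 0 at fixed x gives v²t² + 2Dt − x² = 0, so t = (√(D² + v²x²) − D)/v².
√(D² + v²x²) = √(0.160² + 0.246² × 29.6²) = 7.283; v² = 0.060516.
t = (7.283 − 0.160)/0.060516 = 118 days (vs. the pure-advection estimate x/v = 120 d).

118 days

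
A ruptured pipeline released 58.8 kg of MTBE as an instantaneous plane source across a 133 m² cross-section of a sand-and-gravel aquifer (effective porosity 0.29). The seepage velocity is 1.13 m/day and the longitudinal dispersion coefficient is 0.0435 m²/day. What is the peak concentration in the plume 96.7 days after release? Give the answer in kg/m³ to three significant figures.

The peak of an instantaneous 1D plume sits at x = vt; there the Gaussian factor is 1 and C_max = M/(n_e·A·√(4πDt)), where n_e·A is the pore area the mass is dissolved in.
√(4πDt) = √(4π × 0.0435 × 96.7) = 7.270 m, so C_max = 58.8/(0.29 × 133 × 7.270) = 0.210 kg/m³.

0.210 kg/m³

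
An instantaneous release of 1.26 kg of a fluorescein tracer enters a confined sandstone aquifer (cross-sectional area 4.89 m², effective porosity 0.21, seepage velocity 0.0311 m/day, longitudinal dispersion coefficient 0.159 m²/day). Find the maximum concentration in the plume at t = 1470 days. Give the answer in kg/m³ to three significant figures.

0.0226 kg/m³

The peak of an instantaneous 1D plume sits at x = vt; there the Gaussian factor is 1 and C_max = M/(n_e·A·√(4πDt)), where n_e·A is the pore area the mass is dissolved in.
√(4πDt) = √(4π × 0.159 × 1470) = 54.20 m, so C_max = 1.26/(0.21 × 4.89 × 54.20) = 0.0226 kg/m³.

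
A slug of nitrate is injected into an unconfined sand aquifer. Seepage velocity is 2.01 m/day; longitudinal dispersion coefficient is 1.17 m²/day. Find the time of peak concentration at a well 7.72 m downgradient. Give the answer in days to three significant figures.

For the 1D instantaneous-source solution, setting ∂C/∂t = 0 at fixed x gives v²t² + 2Dt − x² = 0, so t = (√(D² + v²x²) − D)/v².
√(D² + v²x²) = √(1.17² + 2.01² × 7.72²) = 15.56; v² = 4.0401.
t = (15.56 − 1.17)/4.0401 = 3.56 days (vs. the pure-advection estimate x/v = 3.84 d).

3.56 days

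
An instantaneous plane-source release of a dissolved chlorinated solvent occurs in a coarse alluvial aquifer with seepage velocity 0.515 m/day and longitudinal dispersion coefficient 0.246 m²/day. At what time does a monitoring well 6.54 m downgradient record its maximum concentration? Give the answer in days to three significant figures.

For the 1D instantaneous-source solution, setting ∂C/∂t = 0 at fixed x gives v²t² + 2Dt − x² = 0, so t = (√(D² + v²x²) − D)/v².
√(D² + v²x²) = √(0.246² + 0.515² × 6.54²) = 3.377; v² = 0.265225.
t = (3.377 − 0.246)/0.265225 = 11.8 days (vs. the pure-advection estimate x/v = 12.7 d).

11.8 days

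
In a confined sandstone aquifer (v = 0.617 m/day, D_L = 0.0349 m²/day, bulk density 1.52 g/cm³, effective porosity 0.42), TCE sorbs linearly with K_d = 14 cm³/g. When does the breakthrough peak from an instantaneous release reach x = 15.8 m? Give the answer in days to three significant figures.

1320 days

Retardation factor R = 1 + ρ_b·K_d/n = 1 + 1.52 × 14/0.42 = 51.67.
Sorption retards both mechanisms: v_R = v/R = 0.01194 m/day, D_R = D/R = 0.0006754 m²/day.
Peak time from v_R²t² + 2D_R t − x² = 0: t = (√(D_R² + v_R²x²) − D_R)/v_R².
√(D_R² + v_R²x²) = √(0.0006754² + 0.01194² × 15.8²) = 0.1887; v_R² = 0.0001426.
t = (0.1887 − 0.0006754)/0.0001426 = 1320 days.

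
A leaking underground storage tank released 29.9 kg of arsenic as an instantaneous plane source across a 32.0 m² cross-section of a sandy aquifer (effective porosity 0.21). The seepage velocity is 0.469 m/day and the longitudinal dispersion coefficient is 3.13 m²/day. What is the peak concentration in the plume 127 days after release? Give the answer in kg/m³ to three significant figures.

0.0630 kg/m³

The peak of an instantaneous 1D plume sits at x = vt; there the Gaussian factor is 1 and C_max = M/(n_e·A·√(4πDt)), where n_e·A is the pore area the mass is dissolved in.
√(4πDt) = √(4π × 3.13 × 127) = 70.68 m, so C_max = 29.9/(0.21 × 32.0 × 70.68) = 0.0630 kg/m³.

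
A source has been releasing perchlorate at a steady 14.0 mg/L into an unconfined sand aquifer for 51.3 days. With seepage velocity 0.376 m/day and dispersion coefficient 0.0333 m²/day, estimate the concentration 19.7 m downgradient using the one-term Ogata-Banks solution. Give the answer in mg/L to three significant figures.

For a continuous step input, C/C₀ ≈ ½·erfc((x−vt)/(2√(Dt))).
vt = 0.376 × 51.3 = 19.2888 m and 2√(Dt) = 2√(0.0333 × 51.3) = 2.614 m.
Argument (x−vt)/(2√(Dt)) = (19.7 − 19.2888)/2.614 = 0.1573; ½·erfc(0.1573) = 0.4120.
C = 14.0 × 0.4120 = 5.77 mg/L.

5.77 mg/L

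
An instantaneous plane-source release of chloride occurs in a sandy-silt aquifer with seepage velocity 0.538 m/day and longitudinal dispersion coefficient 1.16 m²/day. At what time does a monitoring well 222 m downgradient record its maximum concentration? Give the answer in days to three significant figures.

409 days

For the 1D instantaneous-source solution, setting ∂C/∂t = 0 at fixed x gives v²t² + 2Dt − x² = 0, so t = (√(D² + v²x²) − D)/v².
√(D² + v²x²) = √(1.16² + 0.538² × 222²) = 119.4; v² = 0.289444.
t = (119.4 − 1.16)/0.289444 = 409 days (vs. the pure-advection estimate x/v = 413 d).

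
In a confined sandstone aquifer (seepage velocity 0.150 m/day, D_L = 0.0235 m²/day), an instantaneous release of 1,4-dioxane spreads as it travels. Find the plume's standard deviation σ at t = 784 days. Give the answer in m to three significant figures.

Dispersive spreading gives a Gaussian with σ² = 2Dt; advection only shifts the center.
σ = √(2 × 0.0235 × 784) = 6.07 m.

6.07 m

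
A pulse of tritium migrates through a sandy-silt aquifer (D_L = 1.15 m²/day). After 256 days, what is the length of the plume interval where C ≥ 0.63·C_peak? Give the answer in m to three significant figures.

The plume is Gaussian with σ = √(2Dt) = √(2 × 1.15 × 256) = 24.27 m.
C/C_peak = exp(−Δx²/(2σ²)) = 0.63 ⇒ Δx = σ·√(−2 ln 0.63) = 24.27 × 0.9613 = 23.33 m.
Width = 2Δx = 46.7 m.

46.7 m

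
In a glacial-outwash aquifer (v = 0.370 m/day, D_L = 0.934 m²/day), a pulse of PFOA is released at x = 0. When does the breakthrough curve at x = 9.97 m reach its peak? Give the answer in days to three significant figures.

21.0 days

For the 1D instantaneous-source solution, setting ∂C/∂t = 0 at fixed x gives v²t² + 2Dt − x² = 0, so t = (√(D² + v²x²) − D)/v².
√(D² + v²x²) = √(0.934² + 0.370² × 9.97²) = 3.805; v² = 0.1369.
t = (3.805 − 0.934)/0.1369 = 21.0 days (vs. the pure-advection estimate x/v = 26.9 d).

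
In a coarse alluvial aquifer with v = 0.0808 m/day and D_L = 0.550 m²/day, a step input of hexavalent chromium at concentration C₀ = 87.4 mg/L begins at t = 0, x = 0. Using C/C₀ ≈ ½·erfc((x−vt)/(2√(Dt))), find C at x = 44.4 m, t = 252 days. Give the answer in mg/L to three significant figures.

For a continuous step input, C/C₀ ≈ ½·erfc((x−vt)/(2√(Dt))).
vt = 0.0808 × 252 = 20.3616 m and 2√(Dt) = 2√(0.550 × 252) = 23.55 m.
Argument (x−vt)/(2√(Dt)) = (44.4 − 20.3616)/23.55 = 1.021; ½·erfc(1.021) = 0.07438.
C = 87.4 × 0.07438 = 6.50 mg/L.

6.50 mg/L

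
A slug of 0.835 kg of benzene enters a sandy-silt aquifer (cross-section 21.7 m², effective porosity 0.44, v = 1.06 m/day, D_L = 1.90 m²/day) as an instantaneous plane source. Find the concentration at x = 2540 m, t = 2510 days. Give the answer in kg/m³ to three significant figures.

0.000167 kg/m³

For an instantaneous plane source, C(x,t) = M/(n_e·A·√(4πDt)) · exp(−(x−vt)²/(4Dt)), with n_e·A the pore (flow) area.
Plume center vt = 1.06 × 2510 = 2660.6 m, so the well at 2540 m is 120.6 m upgradient of the peak.
√(4πDt) = 244.8 m, giving peak height M/(n_e·A·√(4πDt)) = 0.835/(0.44 × 21.7 × 244.8) = 0.0003572 kg/m³.
(x−vt)²/(4Dt) = (-120.6)²/(4 × 1.90 × 2510) = 0.7624; exp(−0.7624) = 0.4665.
C = 0.0003572 × 0.4665 = 0.000167 kg/m³.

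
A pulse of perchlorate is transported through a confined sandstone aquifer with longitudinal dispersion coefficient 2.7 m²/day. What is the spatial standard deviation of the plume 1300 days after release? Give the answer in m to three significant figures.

83.8 m

Dispersive spreading gives a Gaussian with σ² = 2Dt; advection only shifts the center.
σ = √(2 × 2.7 × 1300) = 83.8 m.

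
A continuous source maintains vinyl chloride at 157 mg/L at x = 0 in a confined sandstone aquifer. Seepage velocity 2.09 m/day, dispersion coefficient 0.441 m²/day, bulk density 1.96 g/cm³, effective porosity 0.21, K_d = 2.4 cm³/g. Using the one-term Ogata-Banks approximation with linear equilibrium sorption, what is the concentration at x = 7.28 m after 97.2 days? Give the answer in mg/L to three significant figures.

121 mg/L

Retardation factor R = 1 + ρ_b·K_d/n = 1 + 1.96 × 2.4/0.21 = 23.40.
Sorption retards both mechanisms: v_R = v/R = 0.08932 m/day, D_R = D/R = 0.01885 m²/day.
v_R·t = 0.08932 × 97.2 = 8.681904 m; 2√(D_R t) = 2.707 m; argument = (7.28 − 8.681904)/2.707 = -0.5179.
C = C₀ × ½·erfc(-0.5179) = 157 × 0.7680 = 121 mg/L.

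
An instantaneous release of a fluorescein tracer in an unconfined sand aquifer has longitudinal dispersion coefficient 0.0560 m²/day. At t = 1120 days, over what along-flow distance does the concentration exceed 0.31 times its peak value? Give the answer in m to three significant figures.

The plume is Gaussian with σ = √(2Dt) = √(2 × 0.0560 × 1120) = 11.20 m.
C/C_peak = exp(−Δx²/(2σ²)) = 0.31 ⇒ Δx = σ·√(−2 ln 0.31) = 11.20 × 1.530 = 17.14 m.
Width = 2Δx = 34.3 m.

34.3 m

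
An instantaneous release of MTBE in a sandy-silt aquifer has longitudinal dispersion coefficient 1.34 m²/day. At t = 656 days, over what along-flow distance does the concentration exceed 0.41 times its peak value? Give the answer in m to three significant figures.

112 m

The plume is Gaussian with σ = √(2Dt) = √(2 × 1.34 × 656) = 41.93 m.
C/C_peak = exp(−Δx²/(2σ²)) = 0.41 ⇒ Δx = σ·√(−2 ln 0.41) = 41.93 × 1.335 = 55.98 m.
Width = 2Δx = 112 m.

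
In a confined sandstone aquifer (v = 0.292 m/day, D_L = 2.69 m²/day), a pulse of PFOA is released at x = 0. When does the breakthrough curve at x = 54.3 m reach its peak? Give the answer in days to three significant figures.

For the 1D instantaneous-source solution, setting ∂C/∂t = 0 at fixed x gives v²t² + 2Dt − x² = 0, so t = (√(D² + v²x²) − D)/v².
√(D² + v²x²) = √(2.69² + 0.292² × 54.3²) = 16.08; v² = 0.085264.
t = (16.08 − 2.69)/0.085264 = 157 days (vs. the pure-advection estimate x/v = 186 d).

157 days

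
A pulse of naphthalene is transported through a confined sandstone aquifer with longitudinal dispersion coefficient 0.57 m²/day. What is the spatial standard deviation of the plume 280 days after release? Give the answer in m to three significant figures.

Dispersive spreading gives a Gaussian with σ² = 2Dt; advection only shifts the center.
σ = √(2 × 0.57 × 280) = 17.9 m.

17.9 m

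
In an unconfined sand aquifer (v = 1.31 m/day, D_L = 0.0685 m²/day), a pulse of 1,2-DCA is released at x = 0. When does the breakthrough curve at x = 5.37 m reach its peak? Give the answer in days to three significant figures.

For the 1D instantaneous-source solution, setting ∂C/∂t = 0 at fixed x gives v²t² + 2Dt − x² = 0, so t = (√(D² + v²x²) − D)/v².
√(D² + v²x²) = √(0.0685² + 1.31² × 5.37²) = 7.035; v² = 1.7161.
t = (7.035 − 0.0685)/1.7161 = 4.06 days (vs. the pure-advection estimate x/v = 4.10 d).

4.06 days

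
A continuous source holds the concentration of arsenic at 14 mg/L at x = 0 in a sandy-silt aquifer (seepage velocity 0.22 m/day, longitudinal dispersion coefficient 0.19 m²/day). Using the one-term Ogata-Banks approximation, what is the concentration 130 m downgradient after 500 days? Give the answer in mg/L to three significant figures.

For a continuous step input, C/C₀ ≈ ½·erfc((x−vt)/(2√(Dt))).
vt = 0.22 × 500 = 110 m and 2√(Dt) = 2√(0.19 × 500) = 19.49 m.
Argument (x−vt)/(2√(Dt)) = (130 − 110)/19.49 = 1.026; ½·erfc(1.026) = 0.07339.
C = 14 × 0.07339 = 1.03 mg/L.

1.03 mg/L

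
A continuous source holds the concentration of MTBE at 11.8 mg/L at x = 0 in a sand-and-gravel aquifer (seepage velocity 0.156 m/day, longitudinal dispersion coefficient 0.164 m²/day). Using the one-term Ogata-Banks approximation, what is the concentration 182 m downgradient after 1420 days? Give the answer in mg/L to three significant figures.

For a continuous step input, C/C₀ ≈ ½·erfc((x−vt)/(2√(Dt))).
vt = 0.156 × 1420 = 221.52 m and 2√(Dt) = 2√(0.164 × 1420) = 30.52 m.
Argument (x−vt)/(2√(Dt)) = (182 − 221.52)/30.52 = -1.295; ½·erfc(-1.295) = 0.9665.
C = 11.8 × 0.9665 = 11.4 mg/L.

11.4 mg/L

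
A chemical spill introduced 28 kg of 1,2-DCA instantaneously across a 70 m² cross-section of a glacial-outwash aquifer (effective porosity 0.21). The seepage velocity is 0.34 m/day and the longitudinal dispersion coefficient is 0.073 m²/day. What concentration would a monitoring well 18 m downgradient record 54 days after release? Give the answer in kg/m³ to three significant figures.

0.268 kg/m³

For an instantaneous plane source, C(x,t) = M/(n_e·A·√(4πDt)) · exp(−(x−vt)²/(4Dt)), with n_e·A the pore (flow) area.
Plume center vt = 0.34 × 54 = 18.36 m, so the well at 18 m is 0.36 m upgradient of the peak.
√(4πDt) = 7.038 m, giving peak height M/(n_e·A·√(4πDt)) = 28/(0.21 × 70 × 7.038) = 0.2706 kg/m³.
(x−vt)²/(4Dt) = (-0.36)²/(4 × 0.073 × 54) = 0.008219; exp(−0.008219) = 0.9918.
C = 0.2706 × 0.9918 = 0.268 kg/m³.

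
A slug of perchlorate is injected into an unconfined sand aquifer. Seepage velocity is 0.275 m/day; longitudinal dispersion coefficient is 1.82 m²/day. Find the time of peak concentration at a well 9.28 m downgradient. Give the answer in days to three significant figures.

17.4 days

For the 1D instantaneous-source solution, setting ∂C/∂t = 0 at fixed x gives v²t² + 2Dt − x² = 0, so t = (√(D² + v²x²) − D)/v².
√(D² + v²x²) = √(1.82² + 0.275² × 9.28²) = 3.135; v² = 0.075625.
t = (3.135 − 1.82)/0.075625 = 17.4 days (vs. the pure-advection estimate x/v = 33.7 d).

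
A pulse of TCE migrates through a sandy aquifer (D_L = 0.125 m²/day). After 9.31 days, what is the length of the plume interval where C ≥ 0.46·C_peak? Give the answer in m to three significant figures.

3.80 m

The plume is Gaussian with σ = √(2Dt) = √(2 × 0.125 × 9.31) = 1.526 m.
C/C_peak = exp(−Δx²/(2σ²)) = 0.46 ⇒ Δx = σ·√(−2 ln 0.46) = 1.526 × 1.246 = 1.901 m.
Width = 2Δx = 3.80 m.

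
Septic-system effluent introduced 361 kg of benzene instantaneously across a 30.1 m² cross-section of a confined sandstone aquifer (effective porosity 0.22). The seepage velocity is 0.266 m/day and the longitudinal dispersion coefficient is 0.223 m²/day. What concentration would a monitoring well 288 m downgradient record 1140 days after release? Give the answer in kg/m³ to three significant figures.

For an instantaneous plane source, C(x,t) = M/(n_e·A·√(4πDt)) · exp(−(x−vt)²/(4Dt)), with n_e·A the pore (flow) area.
Plume center vt = 0.266 × 1140 = 303.24 m, so the well at 288 m is 15.24 m upgradient of the peak.
√(4πDt) = 56.52 m, giving peak height M/(n_e·A·√(4πDt)) = 361/(0.22 × 30.1 × 56.52) = 0.9645 kg/m³.
(x−vt)²/(4Dt) = (-15.24)²/(4 × 0.223 × 1140) = 0.2284; exp(−0.2284) = 0.7958.
C = 0.9645 × 0.7958 = 0.768 kg/m³.

0.768 kg/m³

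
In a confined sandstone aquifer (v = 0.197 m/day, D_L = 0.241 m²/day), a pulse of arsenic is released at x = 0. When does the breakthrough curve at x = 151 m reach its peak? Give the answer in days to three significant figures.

760 days

For the 1D instantaneous-source solution, setting ∂C/∂t = 0 at fixed x gives v²t² + 2Dt − x² = 0, so t = (√(D² + v²x²) − D)/v².
√(D² + v²x²) = √(0.241² + 0.197² × 151²) = 29.75; v² = 0.038809.
t = (29.75 − 0.241)/0.038809 = 760 days (vs. the pure-advection estimate x/v = 766 d).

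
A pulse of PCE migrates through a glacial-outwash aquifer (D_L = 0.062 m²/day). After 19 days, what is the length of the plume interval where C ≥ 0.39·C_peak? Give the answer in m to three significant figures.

The plume is Gaussian with σ = √(2Dt) = √(2 × 0.062 × 19) = 1.535 m.
C/C_peak = exp(−Δx²/(2σ²)) = 0.39 ⇒ Δx = σ·√(−2 ln 0.39) = 1.535 × 1.372 = 2.106 m.
Width = 2Δx = 4.21 m.

4.21 m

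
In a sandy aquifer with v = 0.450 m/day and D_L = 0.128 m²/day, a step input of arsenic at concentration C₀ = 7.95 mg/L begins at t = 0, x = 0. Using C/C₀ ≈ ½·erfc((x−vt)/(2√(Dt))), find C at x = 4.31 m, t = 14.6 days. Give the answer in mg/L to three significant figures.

6.99 mg/L

For a continuous step input, C/C₀ ≈ ½·erfc((x−vt)/(2√(Dt))).
vt = 0.450 × 14.6 = 6.57 m and 2√(Dt) = 2√(0.128 × 14.6) = 2.734 m.
Argument (x−vt)/(2√(Dt)) = (4.31 − 6.57)/2.734 = -0.8266; ½·erfc(-0.8266) = 0.8788.
C = 7.95 × 0.8788 = 6.99 mg/L.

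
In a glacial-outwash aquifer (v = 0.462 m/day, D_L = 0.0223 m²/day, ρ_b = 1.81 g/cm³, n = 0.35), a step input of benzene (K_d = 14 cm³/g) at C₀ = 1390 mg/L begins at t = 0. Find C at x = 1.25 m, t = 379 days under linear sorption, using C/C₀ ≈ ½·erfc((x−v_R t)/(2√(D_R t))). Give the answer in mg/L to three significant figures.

1380 mg/L

Retardation factor R = 1 + ρ_b·K_d/n = 1 + 1.81 × 14/0.35 = 73.40.
Sorption retards both mechanisms: v_R = v/R = 0.006294 m/day, D_R = D/R = 0.0003038 m²/day.
v_R·t = 0.006294 × 379 = 2.385426 m; 2√(D_R t) = 0.6786 m; argument = (1.25 − 2.385426)/0.6786 = -1.673.
C = C₀ × ½·erfc(-1.673) = 1390 × 0.9910 = 1380 mg/L.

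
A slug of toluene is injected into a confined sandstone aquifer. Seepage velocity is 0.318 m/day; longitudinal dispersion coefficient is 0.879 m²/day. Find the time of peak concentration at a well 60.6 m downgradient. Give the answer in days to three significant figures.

For the 1D instantaneous-source solution, setting ∂C/∂t = 0 at fixed x gives v²t² + 2Dt − x² = 0, so t = (√(D² + v²x²) − D)/v².
√(D² + v²x²) = √(0.879² + 0.318² × 60.6²) = 19.29; v² = 0.101124.
t = (19.29 − 0.879)/0.101124 = 182 days (vs. the pure-advection estimate x/v = 191 d).

182 days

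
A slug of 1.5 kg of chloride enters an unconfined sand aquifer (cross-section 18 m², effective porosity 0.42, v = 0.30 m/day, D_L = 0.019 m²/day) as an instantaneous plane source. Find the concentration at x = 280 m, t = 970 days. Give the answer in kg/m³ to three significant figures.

For an instantaneous plane source, C(x,t) = M/(n_e·A·√(4πDt)) · exp(−(x−vt)²/(4Dt)), with n_e·A the pore (flow) area.
Plume center vt = 0.30 × 970 = 291 m, so the well at 280 m is 11 m upgradient of the peak.
√(4πDt) = 15.22 m, giving peak height M/(n_e·A·√(4πDt)) = 1.5/(0.42 × 18 × 15.22) = 0.01304 kg/m³.
(x−vt)²/(4Dt) = (-11)²/(4 × 0.019 × 970) = 1.641; exp(−1.641) = 0.1938.
C = 0.01304 × 0.1938 = 0.00253 kg/m³.

0.00253 kg/m³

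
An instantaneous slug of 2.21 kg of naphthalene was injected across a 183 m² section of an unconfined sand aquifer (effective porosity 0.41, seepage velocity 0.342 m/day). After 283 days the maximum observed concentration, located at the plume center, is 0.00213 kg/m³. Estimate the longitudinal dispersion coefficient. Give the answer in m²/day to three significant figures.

At the plume center C_max = M/(n_e·A·√(4πDt)), so D = M²/(4πt·(n_e·A·C_max)²).
n_e·A·C_max = 0.41 × 183 × 0.00213 = 0.1598 kg/m.
D = 2.21²/(4π × 283 × 0.1598²) = 0.0538 m²/day.

0.0538 m²/day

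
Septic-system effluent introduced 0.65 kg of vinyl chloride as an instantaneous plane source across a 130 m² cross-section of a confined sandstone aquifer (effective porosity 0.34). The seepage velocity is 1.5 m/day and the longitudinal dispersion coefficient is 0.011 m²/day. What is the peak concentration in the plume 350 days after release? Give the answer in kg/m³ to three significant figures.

The peak of an instantaneous 1D plume sits at x = vt; there the Gaussian factor is 1 and C_max = M/(n_e·A·√(4πDt)), where n_e·A is the pore area the mass is dissolved in.
√(4πDt) = √(4π × 0.011 × 350) = 6.956 m, so C_max = 0.65/(0.34 × 130 × 6.956) = 0.00211 kg/m³.

0.00211 kg/m³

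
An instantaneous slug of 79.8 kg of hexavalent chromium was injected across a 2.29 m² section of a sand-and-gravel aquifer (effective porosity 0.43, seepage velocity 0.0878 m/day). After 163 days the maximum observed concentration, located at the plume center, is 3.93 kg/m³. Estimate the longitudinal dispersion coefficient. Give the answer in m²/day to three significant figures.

0.208 m²/day

At the plume center C_max = M/(n_e·A·√(4πDt)), so D = M²/(4πt·(n_e·A·C_max)²).
n_e·A·C_max = 0.43 × 2.29 × 3.93 = 3.870 kg/m.
D = 79.8²/(4π × 163 × 3.870²) = 0.208 m²/day.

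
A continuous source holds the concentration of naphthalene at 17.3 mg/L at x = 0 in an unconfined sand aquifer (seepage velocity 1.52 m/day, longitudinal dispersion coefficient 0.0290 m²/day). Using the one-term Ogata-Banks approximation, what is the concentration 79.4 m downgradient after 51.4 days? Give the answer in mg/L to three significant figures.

For a continuous step input, C/C₀ ≈ ½·erfc((x−vt)/(2√(Dt))).
vt = 1.52 × 51.4 = 78.128 m and 2√(Dt) = 2√(0.0290 × 51.4) = 2.442 m.
Argument (x−vt)/(2√(Dt)) = (79.4 − 78.128)/2.442 = 0.5209; ½·erfc(0.5209) = 0.2307.
C = 17.3 × 0.2307 = 3.99 mg/L.

3.99 mg/L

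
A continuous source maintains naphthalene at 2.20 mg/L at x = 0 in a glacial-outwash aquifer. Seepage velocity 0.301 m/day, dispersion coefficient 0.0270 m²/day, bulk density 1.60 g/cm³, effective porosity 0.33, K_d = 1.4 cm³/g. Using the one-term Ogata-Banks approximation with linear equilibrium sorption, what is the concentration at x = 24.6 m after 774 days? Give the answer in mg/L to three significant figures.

Retardation factor R = 1 + ρ_b·K_d/n = 1 + 1.60 × 1.4/0.33 = 7.788.
Sorption retards both mechanisms: v_R = v/R = 0.03865 m/day, D_R = D/R = 0.003467 m²/day.
v_R·t = 0.03865 × 774 = 29.9151 m; 2√(D_R t) = 3.276 m; argument = (24.6 − 29.9151)/3.276 = -1.622.
C = C₀ × ½·erfc(-1.622) = 2.20 × 0.9891 = 2.18 mg/L.

2.18 mg/L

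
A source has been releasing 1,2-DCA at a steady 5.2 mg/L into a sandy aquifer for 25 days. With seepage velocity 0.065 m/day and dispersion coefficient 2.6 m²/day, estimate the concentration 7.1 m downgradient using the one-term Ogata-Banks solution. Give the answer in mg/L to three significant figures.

For a continuous step input, C/C₀ ≈ ½·erfc((x−vt)/(2√(Dt))).
vt = 0.065 × 25 = 1.625 m and 2√(Dt) = 2√(2.6 × 25) = 16.12 m.
Argument (x−vt)/(2√(Dt)) = (7.1 − 1.625)/16.12 = 0.3396; ½·erfc(0.3396) = 0.3155.
C = 5.2 × 0.3155 = 1.64 mg/L.

1.64 mg/L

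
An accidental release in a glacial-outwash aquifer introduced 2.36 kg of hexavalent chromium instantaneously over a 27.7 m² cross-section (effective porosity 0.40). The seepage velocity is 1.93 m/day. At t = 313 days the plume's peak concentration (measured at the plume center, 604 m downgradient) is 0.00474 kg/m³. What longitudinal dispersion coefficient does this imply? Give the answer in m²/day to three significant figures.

0.513 m²/day

At the plume center C_max = M/(n_e·A·√(4πDt)), so D = M²/(4πt·(n_e·A·C_max)²).
n_e·A·C_max = 0.40 × 27.7 × 0.00474 = 0.05252 kg/m.
D = 2.36²/(4π × 313 × 0.05252²) = 0.513 m²/day.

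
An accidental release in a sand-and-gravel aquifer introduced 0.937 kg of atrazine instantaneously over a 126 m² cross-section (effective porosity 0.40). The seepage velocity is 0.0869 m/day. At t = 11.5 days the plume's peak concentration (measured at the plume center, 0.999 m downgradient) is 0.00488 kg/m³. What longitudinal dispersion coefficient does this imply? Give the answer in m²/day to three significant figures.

At the plume center C_max = M/(n_e·A·√(4πDt)), so D = M²/(4πt·(n_e·A·C_max)²).
n_e·A·C_max = 0.40 × 126 × 0.00488 = 0.2460 kg/m.
D = 0.937²/(4π × 11.5 × 0.2460²) = 0.100 m²/day.

0.100 m²/day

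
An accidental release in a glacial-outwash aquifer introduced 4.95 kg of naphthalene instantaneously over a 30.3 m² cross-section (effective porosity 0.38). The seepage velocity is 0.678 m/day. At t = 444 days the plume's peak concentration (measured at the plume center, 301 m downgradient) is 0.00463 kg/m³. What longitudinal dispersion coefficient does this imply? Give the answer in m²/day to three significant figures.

1.55 m²/day

At the plume center C_max = M/(n_e·A·√(4πDt)), so D = M²/(4πt·(n_e·A·C_max)²).
n_e·A·C_max = 0.38 × 30.3 × 0.00463 = 0.05331 kg/m.
D = 4.95²/(4π × 444 × 0.05331²) = 1.55 m²/day.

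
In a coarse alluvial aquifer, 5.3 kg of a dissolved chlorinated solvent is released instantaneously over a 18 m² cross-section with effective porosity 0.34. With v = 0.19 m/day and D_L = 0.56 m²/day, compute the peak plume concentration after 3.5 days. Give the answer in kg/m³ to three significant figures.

The peak of an instantaneous 1D plume sits at x = vt; there the Gaussian factor is 1 and C_max = M/(n_e·A·√(4πDt)), where n_e·A is the pore area the mass is dissolved in.
√(4πDt) = √(4π × 0.56 × 3.5) = 4.963 m, so C_max = 5.3/(0.34 × 18 × 4.963) = 0.174 kg/m³.

0.174 kg/m³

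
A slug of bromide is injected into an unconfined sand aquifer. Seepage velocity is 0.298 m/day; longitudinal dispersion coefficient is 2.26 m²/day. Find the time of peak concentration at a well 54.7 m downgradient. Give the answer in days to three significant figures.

160 days

For the 1D instantaneous-source solution, setting ∂C/∂t = 0 at fixed x gives v²t² + 2Dt − x² = 0, so t = (√(D² + v²x²) − D)/v².
√(D² + v²x²) = √(2.26² + 0.298² × 54.7²) = 16.46; v² = 0.088804.
t = (16.46 − 2.26)/0.088804 = 160 days (vs. the pure-advection estimate x/v = 184 d).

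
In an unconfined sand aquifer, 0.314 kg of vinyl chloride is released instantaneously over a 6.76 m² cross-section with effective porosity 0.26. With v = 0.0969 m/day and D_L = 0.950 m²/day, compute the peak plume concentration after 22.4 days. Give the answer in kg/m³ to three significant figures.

0.0109 kg/m³

The peak of an instantaneous 1D plume sits at x = vt; there the Gaussian factor is 1 and C_max = M/(n_e·A·√(4πDt)), where n_e·A is the pore area the mass is dissolved in.
√(4πDt) = √(4π × 0.950 × 22.4) = 16.35 m, so C_max = 0.314/(0.26 × 6.76 × 16.35) = 0.0109 kg/m³.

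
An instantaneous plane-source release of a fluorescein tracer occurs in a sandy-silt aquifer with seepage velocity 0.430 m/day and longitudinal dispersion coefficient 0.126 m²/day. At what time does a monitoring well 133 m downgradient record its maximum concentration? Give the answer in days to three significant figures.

For the 1D instantaneous-source solution, setting ∂C/∂t = 0 at fixed x gives v²t² + 2Dt − x² = 0, so t = (√(D² + v²x²) − D)/v².
√(D² + v²x²) = √(0.126² + 0.430² × 133²) = 57.19; v² = 0.1849.
t = (57.19 − 0.126)/0.1849 = 309 days (vs. the pure-advection estimate x/v = 309 d).

309 days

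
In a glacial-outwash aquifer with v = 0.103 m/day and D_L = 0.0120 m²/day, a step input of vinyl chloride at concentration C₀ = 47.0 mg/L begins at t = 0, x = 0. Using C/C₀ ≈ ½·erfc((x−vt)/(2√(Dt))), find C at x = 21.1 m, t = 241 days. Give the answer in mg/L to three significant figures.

44.1 mg/L

For a continuous step input, C/C₀ ≈ ½·erfc((x−vt)/(2√(Dt))).
vt = 0.103 × 241 = 24.823 m and 2√(Dt) = 2√(0.0120 × 241) = 3.401 m.
Argument (x−vt)/(2√(Dt)) = (21.1 − 24.823)/3.401 = -1.095; ½·erfc(-1.095) = 0.9393.
C = 47.0 × 0.9393 = 44.1 mg/L.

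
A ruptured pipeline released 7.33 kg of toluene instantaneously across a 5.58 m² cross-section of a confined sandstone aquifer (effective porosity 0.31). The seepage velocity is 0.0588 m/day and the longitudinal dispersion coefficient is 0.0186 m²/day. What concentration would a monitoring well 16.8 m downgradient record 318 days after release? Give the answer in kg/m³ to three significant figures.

0.422 kg/m³

For an instantaneous plane source, C(x,t) = M/(n_e·A·√(4πDt)) · exp(−(x−vt)²/(4Dt)), with n_e·A the pore (flow) area.
Plume center vt = 0.0588 × 318 = 18.6984 m, so the well at 16.8 m is 1.8984 m upgradient of the peak.
√(4πDt) = 8.621 m, giving peak height M/(n_e·A·√(4πDt)) = 7.33/(0.31 × 5.58 × 8.621) = 0.4915 kg/m³.
(x−vt)²/(4Dt) = (-1.8984)²/(4 × 0.0186 × 318) = 0.1523; exp(−0.1523) = 0.8587.
C = 0.4915 × 0.8587 = 0.422 kg/m³.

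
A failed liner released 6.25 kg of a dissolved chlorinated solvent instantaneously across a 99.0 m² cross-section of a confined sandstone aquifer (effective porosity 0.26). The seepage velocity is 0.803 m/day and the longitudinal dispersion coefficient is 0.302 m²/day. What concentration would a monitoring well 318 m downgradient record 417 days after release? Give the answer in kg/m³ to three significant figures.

For an instantaneous plane source, C(x,t) = M/(n_e·A·√(4πDt)) · exp(−(x−vt)²/(4Dt)), with n_e·A the pore (flow) area.
Plume center vt = 0.803 × 417 = 334.851 m, so the well at 318 m is 16.851 m upgradient of the peak.
√(4πDt) = 39.78 m, giving peak height M/(n_e·A·√(4πDt)) = 6.25/(0.26 × 99.0 × 39.78) = 0.006104 kg/m³.
(x−vt)²/(4Dt) = (-16.851)²/(4 × 0.302 × 417) = 0.5637; exp(−0.5637) = 0.5691.
C = 0.006104 × 0.5691 = 0.00347 kg/m³.

0.00347 kg/m³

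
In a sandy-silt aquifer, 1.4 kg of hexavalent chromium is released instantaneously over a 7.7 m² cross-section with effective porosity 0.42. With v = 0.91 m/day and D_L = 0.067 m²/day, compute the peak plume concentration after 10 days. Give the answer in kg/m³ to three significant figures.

The peak of an instantaneous 1D plume sits at x = vt; there the Gaussian factor is 1 and C_max = M/(n_e·A·√(4πDt)), where n_e·A is the pore area the mass is dissolved in.
√(4πDt) = √(4π × 0.067 × 10) = 2.902 m, so C_max = 1.4/(0.42 × 7.7 × 2.902) = 0.149 kg/m³.

0.149 kg/m³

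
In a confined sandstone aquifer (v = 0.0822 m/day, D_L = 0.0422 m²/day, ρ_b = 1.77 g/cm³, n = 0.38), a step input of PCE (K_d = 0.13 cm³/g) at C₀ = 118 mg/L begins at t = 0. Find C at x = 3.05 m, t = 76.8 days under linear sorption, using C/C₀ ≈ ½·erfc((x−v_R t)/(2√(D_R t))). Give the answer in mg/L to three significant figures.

Retardation factor R = 1 + ρ_b·K_d/n = 1 + 1.77 × 0.13/0.38 = 1.606.
Sorption retards both mechanisms: v_R = v/R = 0.05118 m/day, D_R = D/R = 0.02628 m²/day.
v_R·t = 0.05118 × 76.8 = 3.930624 m; 2√(D_R t) = 2.841 m; argument = (3.05 − 3.930624)/2.841 = -0.3100.
C = C₀ × ½·erfc(-0.3100) = 118 × 0.6695 = 79.0 mg/L.

79.0 mg/L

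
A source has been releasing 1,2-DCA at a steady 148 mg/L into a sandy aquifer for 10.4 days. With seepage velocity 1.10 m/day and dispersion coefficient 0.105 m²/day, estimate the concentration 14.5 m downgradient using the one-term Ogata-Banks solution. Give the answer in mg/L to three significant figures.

2.84 mg/L

For a continuous step input, C/C₀ ≈ ½·erfc((x−vt)/(2√(Dt))).
vt = 1.10 × 10.4 = 11.44 m and 2√(Dt) = 2√(0.105 × 10.4) = 2.090 m.
Argument (x−vt)/(2√(Dt)) = (14.5 − 11.44)/2.090 = 1.464; ½·erfc(1.464) = 0.01921.
C = 148 × 0.01921 = 2.84 mg/L.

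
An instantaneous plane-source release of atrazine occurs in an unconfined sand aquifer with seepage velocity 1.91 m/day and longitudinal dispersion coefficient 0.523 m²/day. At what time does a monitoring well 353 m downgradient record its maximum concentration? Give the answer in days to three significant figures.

185 days

For the 1D instantaneous-source solution, setting ∂C/∂t = 0 at fixed x gives v²t² + 2Dt − x² = 0, so t = (√(D² + v²x²) − D)/v².
√(D² + v²x²) = √(0.523² + 1.91² × 353²) = 674.2; v² = 3.6481.
t = (674.2 − 0.523)/3.6481 = 185 days (vs. the pure-advection estimate x/v = 185 d).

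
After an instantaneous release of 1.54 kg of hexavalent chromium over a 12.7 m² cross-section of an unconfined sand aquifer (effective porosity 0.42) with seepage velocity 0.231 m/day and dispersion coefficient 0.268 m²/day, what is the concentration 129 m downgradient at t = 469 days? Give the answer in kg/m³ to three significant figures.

0.00311 kg/m³

For an instantaneous plane source, C(x,t) = M/(n_e·A·√(4πDt)) · exp(−(x−vt)²/(4Dt)), with n_e·A the pore (flow) area.
Plume center vt = 0.231 × 469 = 108.339 m, so the well at 129 m is 20.661 m downgradient of the peak.
√(4πDt) = 39.74 m, giving peak height M/(n_e·A·√(4πDt)) = 1.54/(0.42 × 12.7 × 39.74) = 0.007265 kg/m³.
(x−vt)²/(4Dt) = (20.661)²/(4 × 0.268 × 469) = 0.8491; exp(−0.8491) = 0.4278.
C = 0.007265 × 0.4278 = 0.00311 kg/m³.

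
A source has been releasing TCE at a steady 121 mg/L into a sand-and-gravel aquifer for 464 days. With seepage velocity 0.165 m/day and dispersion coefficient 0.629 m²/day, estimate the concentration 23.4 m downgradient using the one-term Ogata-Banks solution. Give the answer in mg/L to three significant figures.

For a continuous step input, C/C₀ ≈ ½·erfc((x−vt)/(2√(Dt))).
vt = 0.165 × 464 = 76.56 m and 2√(Dt) = 2√(0.629 × 464) = 34.17 m.
Argument (x−vt)/(2√(Dt)) = (23.4 − 76.56)/34.17 = -1.556; ½·erfc(-1.556) = 0.9861.
C = 121 × 0.9861 = 119 mg/L.

119 mg/L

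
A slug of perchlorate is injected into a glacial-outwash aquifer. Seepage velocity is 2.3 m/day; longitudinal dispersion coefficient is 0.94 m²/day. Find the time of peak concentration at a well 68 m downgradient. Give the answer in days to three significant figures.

For the 1D instantaneous-source solution, setting ∂C/∂t = 0 at fixed x gives v²t² + 2Dt − x² = 0, so t = (√(D² + v²x²) − D)/v².
√(D² + v²x²) = √(0.94² + 2.3² × 68²) = 156.4; v² = 5.29.
t = (156.4 − 0.94)/5.29 = 29.4 days (vs. the pure-advection estimate x/v = 29.6 d).

29.4 days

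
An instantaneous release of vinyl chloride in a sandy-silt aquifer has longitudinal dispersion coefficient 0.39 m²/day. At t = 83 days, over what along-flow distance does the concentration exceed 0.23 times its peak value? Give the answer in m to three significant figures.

The plume is Gaussian with σ = √(2Dt) = √(2 × 0.39 × 83) = 8.046 m.
C/C_peak = exp(−Δx²/(2σ²)) = 0.23 ⇒ Δx = σ·√(−2 ln 0.23) = 8.046 × 1.714 = 13.79 m.
Width = 2Δx = 27.6 m.

27.6 m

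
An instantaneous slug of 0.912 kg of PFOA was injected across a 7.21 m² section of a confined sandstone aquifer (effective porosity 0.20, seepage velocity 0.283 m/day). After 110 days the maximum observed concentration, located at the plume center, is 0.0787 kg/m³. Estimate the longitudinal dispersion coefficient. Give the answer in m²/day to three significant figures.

0.0467 m²/day

At the plume center C_max = M/(n_e·A·√(4πDt)), so D = M²/(4πt·(n_e·A·C_max)²).
n_e·A·C_max = 0.20 × 7.21 × 0.0787 = 0.1135 kg/m.
D = 0.912²/(4π × 110 × 0.1135²) = 0.0467 m²/day.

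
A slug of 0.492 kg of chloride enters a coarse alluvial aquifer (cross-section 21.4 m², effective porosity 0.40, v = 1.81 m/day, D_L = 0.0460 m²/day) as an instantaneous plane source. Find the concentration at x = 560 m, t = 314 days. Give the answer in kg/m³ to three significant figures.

For an instantaneous plane source, C(x,t) = M/(n_e·A·√(4πDt)) · exp(−(x−vt)²/(4Dt)), with n_e·A the pore (flow) area.
Plume center vt = 1.81 × 314 = 568.34 m, so the well at 560 m is 8.34 m upgradient of the peak.
√(4πDt) = 13.47 m, giving peak height M/(n_e·A·√(4πDt)) = 0.492/(0.40 × 21.4 × 13.47) = 0.004267 kg/m³.
(x−vt)²/(4Dt) = (-8.34)²/(4 × 0.0460 × 314) = 1.204; exp(−1.204) = 0.3000.
C = 0.004267 × 0.3000 = 0.00128 kg/m³.

0.00128 kg/m³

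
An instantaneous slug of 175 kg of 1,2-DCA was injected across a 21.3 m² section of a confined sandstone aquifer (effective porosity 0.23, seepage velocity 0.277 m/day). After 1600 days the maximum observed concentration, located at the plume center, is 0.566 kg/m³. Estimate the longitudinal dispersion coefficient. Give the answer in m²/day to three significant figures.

At the plume center C_max = M/(n_e·A·√(4πDt)), so D = M²/(4πt·(n_e·A·C_max)²).
n_e·A·C_max = 0.23 × 21.3 × 0.566 = 2.773 kg/m.
D = 175²/(4π × 1600 × 2.773²) = 0.198 m²/day.

0.198 m²/day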